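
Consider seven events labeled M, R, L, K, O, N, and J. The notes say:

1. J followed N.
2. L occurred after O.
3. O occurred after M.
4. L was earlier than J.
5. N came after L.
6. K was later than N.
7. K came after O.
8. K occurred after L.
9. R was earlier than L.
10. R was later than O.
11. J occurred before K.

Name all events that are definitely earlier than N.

L, M, O, R

Directly stated before N: L.
M reaches N via M → O → L → N.
O reaches N via O → L → N.
R reaches N via R → L → N.
No chain forces J (or any of the others) ahead of N.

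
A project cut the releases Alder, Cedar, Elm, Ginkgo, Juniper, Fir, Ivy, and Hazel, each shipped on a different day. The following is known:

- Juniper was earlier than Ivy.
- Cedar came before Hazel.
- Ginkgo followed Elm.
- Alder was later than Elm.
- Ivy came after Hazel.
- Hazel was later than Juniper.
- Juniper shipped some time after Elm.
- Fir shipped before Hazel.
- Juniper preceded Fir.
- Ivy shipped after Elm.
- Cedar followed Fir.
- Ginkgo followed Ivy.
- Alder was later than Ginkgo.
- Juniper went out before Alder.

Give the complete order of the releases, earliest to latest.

The constraints fix every adjacent pair, so only one ordering works:
Elm → Juniper → Fir → Cedar → Hazel → Ivy → Ginkgo → Alder.

Elm, Juniper, Fir, Cedar, Hazel, Ivy, Ginkgo, Alder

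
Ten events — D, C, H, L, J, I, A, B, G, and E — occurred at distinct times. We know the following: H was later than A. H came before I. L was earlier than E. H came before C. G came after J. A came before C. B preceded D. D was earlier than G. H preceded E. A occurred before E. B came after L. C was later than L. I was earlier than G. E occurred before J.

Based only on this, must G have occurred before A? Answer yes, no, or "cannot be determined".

no

Tracing the constraints gives A → E → J → G, so A must come before G.
That means G cannot be before A.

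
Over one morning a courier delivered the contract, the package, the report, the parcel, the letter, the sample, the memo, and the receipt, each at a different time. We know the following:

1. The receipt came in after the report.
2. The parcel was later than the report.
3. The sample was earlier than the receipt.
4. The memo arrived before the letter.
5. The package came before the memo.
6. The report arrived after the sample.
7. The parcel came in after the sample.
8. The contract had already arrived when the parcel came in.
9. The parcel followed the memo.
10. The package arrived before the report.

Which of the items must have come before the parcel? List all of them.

the contract, the memo, the package, the report, the sample

Directly stated before the parcel: the contract, the memo, the report, and the sample.
The package reaches the parcel via the package → the memo → the parcel.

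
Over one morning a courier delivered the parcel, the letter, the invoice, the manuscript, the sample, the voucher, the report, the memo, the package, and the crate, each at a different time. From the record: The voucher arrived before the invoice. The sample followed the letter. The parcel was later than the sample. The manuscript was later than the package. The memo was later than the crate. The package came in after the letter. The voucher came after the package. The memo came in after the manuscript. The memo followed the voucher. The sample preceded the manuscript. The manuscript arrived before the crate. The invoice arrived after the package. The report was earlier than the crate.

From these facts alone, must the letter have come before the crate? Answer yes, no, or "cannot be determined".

yes

Chain the constraints: the letter → the sample → the manuscript → the crate. Each link is directly stated, so the letter comes before the crate.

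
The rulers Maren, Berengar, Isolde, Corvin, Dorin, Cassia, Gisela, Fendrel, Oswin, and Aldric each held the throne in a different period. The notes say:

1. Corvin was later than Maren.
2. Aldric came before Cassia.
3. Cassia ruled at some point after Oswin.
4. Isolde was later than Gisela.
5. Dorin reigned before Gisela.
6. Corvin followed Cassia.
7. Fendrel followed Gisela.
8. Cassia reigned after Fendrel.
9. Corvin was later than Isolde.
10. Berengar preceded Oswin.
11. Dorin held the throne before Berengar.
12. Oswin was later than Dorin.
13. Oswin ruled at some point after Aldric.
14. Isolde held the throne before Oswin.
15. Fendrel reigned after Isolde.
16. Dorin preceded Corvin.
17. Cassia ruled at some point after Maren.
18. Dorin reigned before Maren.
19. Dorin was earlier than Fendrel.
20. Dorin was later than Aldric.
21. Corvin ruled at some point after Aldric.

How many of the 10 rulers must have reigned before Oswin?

Directly stated before Oswin: Aldric, Berengar, Dorin, and Isolde.
Gisela reaches Oswin via Gisela → Isolde → Oswin.
No chain forces Corvin (or any of the others) ahead of Oswin.
That's Aldric, Berengar, Dorin, Gisela, and Isolde — 5 in all.

5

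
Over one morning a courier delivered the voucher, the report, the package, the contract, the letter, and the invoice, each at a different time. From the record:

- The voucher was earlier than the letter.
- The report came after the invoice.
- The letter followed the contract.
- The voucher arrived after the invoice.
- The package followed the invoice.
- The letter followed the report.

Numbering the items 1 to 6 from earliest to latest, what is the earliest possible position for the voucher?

2

The invoice must come before the voucher — 1 forced predecessor.
Nothing else is forced ahead of the voucher, so its earliest slot is position 1 + 1 = 2.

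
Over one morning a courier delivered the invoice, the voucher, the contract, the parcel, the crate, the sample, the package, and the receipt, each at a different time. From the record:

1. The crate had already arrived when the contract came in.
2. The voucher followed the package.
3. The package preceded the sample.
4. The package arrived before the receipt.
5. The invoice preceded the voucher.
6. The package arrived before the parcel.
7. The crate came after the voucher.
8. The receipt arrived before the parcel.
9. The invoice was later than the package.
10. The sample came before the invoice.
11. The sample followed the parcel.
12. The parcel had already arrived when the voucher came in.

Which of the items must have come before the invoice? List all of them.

Directly stated before the invoice: the package and the sample.
The parcel reaches the invoice via the parcel → the sample → the invoice.
The receipt reaches the invoice via the receipt → the parcel → the sample → the invoice.
No chain forces the contract (or any of the others) ahead of the invoice.

the package, the parcel, the receipt, the sample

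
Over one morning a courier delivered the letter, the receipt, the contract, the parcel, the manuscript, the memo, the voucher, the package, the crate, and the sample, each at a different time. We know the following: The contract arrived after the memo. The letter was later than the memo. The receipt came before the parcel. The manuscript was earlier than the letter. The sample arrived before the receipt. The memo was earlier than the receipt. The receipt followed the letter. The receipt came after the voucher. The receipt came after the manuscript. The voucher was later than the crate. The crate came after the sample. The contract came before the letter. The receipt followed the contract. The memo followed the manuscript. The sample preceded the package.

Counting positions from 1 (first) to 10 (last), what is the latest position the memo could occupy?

The memo must come before the contract, the letter, the parcel, and the receipt — 4 items forced after it.
Everything else can be placed before the memo in some valid order, so the memo can sit as late as position 10 − 4 = 6.

6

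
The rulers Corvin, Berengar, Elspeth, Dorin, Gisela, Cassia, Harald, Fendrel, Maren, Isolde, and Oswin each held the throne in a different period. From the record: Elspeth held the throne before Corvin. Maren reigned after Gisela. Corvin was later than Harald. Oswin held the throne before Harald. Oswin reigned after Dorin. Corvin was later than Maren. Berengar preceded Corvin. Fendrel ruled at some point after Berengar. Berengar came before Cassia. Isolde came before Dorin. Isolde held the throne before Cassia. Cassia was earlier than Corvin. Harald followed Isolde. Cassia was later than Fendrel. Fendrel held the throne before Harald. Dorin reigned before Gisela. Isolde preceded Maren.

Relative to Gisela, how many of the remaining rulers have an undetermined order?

Forced before Gisela: Dorin and Isolde; forced after Gisela: Corvin and Maren.
That leaves Berengar, Cassia, Elspeth, Fendrel, Harald, and Oswin with no forced order relative to Gisela — 6.

6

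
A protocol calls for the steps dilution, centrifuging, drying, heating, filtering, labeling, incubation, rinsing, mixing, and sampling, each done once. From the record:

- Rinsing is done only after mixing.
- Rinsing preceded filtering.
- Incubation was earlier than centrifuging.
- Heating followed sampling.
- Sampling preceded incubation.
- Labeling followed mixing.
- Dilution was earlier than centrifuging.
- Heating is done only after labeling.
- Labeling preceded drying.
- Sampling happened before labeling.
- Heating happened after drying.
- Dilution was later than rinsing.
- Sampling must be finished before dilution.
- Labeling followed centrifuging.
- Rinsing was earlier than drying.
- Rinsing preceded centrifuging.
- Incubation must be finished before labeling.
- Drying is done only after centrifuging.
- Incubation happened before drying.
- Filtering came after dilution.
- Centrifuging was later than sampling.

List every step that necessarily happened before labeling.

centrifuging, dilution, incubation, mixing, rinsing, sampling

Directly stated before labeling: centrifuging, incubation, mixing, and sampling.
Dilution reaches labeling via dilution → centrifuging → labeling.
Rinsing reaches labeling via rinsing → centrifuging → labeling.
No chain forces filtering (or any of the others) ahead of labeling.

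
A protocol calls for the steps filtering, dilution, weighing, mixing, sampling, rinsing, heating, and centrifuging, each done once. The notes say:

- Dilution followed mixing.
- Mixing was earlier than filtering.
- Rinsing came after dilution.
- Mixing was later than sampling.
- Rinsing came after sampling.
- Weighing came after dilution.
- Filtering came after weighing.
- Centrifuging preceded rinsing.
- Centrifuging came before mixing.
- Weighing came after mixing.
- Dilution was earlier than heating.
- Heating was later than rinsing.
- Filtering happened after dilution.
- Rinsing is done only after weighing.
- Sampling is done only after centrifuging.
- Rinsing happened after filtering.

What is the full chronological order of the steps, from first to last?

The constraints fix every adjacent pair, so only one ordering works:
centrifuging → sampling → mixing → dilution → weighing → filtering → rinsing → heating.

centrifuging, sampling, mixing, dilution, weighing, filtering, rinsing, heating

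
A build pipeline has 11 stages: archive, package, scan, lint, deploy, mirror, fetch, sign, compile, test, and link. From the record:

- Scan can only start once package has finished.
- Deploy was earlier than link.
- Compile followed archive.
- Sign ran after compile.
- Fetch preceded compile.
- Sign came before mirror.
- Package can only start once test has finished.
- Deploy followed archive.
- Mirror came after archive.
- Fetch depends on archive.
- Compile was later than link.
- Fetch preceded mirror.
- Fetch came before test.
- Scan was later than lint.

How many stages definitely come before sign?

Directly stated before sign: compile.
Archive reaches sign via archive → compile → sign.
Deploy reaches sign via deploy → link → compile → sign.
Fetch reaches sign via fetch → compile → sign.
Likewise link reaches sign by chaining the stated constraints.
That's archive, compile, deploy, fetch, and link — 5 in all.

5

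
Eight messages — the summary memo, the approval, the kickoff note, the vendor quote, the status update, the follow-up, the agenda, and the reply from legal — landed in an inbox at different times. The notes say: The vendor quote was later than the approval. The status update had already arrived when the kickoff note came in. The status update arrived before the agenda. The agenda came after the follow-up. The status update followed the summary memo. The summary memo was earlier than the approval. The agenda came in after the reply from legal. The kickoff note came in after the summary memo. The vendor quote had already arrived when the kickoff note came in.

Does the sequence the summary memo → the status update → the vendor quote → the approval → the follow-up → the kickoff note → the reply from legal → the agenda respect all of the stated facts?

The constraints require the approval before the vendor quote, but in the proposed sequence the vendor quote appears ahead of the approval. That one violation is enough.

no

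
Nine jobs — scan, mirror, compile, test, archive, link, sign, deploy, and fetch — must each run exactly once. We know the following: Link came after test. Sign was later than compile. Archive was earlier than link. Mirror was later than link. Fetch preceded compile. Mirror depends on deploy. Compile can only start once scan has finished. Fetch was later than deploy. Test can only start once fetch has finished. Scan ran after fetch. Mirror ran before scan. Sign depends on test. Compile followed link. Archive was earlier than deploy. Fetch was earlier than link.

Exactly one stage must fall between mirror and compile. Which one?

Tracing the constraints gives mirror → scan → compile, so scan sits after mirror and before compile.
No other stage is forced both after mirror and before compile.

scan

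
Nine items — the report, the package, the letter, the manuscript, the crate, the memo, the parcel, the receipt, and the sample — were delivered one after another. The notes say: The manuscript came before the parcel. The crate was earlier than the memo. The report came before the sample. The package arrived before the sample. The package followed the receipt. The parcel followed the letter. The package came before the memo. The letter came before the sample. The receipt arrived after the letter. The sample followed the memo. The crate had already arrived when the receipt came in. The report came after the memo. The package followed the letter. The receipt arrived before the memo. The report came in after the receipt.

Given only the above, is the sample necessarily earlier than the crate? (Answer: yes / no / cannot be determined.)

Tracing the constraints gives the crate → the memo → the sample, so the crate must come before the sample.
That means the sample cannot be before the crate.

no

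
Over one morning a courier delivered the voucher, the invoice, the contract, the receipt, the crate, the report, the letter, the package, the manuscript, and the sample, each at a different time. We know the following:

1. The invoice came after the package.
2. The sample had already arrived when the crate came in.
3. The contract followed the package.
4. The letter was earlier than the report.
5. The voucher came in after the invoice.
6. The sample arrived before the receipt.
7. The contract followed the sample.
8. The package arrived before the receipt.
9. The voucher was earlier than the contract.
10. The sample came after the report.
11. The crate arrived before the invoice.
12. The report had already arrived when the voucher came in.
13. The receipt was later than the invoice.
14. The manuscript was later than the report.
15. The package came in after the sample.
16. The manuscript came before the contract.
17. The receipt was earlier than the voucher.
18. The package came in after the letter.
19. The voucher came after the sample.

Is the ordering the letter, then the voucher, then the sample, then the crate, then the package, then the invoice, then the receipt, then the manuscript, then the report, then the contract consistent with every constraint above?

no

The constraints require the report before the sample, but in the proposed sequence the sample appears ahead of the report. That one violation is enough.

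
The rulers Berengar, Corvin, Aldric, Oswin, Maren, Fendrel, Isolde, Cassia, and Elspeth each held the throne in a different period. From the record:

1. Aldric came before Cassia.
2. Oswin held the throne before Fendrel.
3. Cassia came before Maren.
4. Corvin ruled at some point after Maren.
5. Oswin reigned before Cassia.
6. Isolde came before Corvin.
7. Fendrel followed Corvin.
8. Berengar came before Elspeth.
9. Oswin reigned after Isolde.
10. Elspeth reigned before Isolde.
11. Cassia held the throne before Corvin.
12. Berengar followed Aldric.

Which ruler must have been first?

Aldric has a chain of constraints placing them before every other ruler, so Aldric must be first.

Aldric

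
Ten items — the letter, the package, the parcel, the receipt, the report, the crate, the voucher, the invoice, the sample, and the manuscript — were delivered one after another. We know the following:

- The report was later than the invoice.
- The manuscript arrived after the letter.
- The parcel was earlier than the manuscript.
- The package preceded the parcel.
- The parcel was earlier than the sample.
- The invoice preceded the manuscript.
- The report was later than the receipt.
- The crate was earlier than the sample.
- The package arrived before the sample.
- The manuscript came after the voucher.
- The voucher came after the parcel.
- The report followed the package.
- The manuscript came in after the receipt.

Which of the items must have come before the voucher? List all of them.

the package, the parcel

Directly stated before the voucher: the parcel.
The package reaches the voucher via the package → the parcel → the voucher.
No chain forces the invoice (or any of the others) ahead of the voucher.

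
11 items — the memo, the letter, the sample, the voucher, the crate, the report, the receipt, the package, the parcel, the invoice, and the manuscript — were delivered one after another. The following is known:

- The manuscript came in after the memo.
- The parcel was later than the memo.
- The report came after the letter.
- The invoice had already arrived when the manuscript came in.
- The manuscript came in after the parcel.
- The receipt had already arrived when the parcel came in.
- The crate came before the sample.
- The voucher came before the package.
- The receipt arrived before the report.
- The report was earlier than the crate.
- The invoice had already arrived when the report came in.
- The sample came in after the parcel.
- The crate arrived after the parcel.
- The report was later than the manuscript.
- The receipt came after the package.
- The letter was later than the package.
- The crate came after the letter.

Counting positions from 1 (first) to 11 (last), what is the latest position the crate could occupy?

The crate must come before the sample — 1 item forced after it.
Everything else can be placed before the crate in some valid order, so the crate can sit as late as position 11 − 1 = 10.

10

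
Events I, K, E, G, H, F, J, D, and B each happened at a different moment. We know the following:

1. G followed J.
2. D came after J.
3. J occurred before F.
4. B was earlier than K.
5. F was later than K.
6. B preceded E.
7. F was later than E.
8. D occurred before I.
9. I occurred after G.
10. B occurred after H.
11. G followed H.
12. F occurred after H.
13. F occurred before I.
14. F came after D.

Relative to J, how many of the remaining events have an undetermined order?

4

Forced after J: D, F, G, and I.
That leaves B, E, H, and K with no forced order relative to J — 4.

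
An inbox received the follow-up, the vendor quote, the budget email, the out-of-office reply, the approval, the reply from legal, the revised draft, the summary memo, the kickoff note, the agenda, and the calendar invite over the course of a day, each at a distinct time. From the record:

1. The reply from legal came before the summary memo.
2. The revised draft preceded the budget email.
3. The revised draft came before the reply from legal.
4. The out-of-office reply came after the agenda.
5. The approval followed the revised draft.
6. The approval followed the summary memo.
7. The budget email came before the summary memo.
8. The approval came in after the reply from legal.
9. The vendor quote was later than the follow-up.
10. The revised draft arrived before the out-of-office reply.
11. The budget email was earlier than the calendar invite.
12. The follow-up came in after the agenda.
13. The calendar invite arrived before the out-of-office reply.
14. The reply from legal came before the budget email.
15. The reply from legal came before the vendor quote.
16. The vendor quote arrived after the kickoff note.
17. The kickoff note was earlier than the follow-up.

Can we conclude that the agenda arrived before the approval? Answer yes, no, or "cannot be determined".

cannot be determined

No chain of stated constraints runs from the agenda to the approval, and none runs from the approval to the agenda either.
So the relative order of the agenda and the approval is not fixed by the given facts.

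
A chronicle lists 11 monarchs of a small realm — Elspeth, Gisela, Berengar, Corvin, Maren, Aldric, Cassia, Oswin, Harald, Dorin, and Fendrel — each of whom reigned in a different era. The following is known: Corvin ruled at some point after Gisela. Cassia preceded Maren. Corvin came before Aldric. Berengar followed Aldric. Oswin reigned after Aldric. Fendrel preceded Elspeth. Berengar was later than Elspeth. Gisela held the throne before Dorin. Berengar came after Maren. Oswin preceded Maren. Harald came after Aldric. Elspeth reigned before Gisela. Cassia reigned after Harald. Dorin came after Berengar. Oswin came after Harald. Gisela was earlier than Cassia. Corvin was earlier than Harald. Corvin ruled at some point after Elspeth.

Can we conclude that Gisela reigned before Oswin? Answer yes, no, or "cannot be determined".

Chain the constraints: Gisela → Corvin → Aldric → Oswin. Each link is directly stated, so Gisela comes before Oswin.

yes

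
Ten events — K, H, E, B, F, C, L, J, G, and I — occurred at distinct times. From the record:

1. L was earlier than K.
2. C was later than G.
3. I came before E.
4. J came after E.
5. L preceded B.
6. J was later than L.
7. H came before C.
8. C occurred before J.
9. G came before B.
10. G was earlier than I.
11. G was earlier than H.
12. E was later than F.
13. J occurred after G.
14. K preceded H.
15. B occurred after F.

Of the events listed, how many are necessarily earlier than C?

4

Directly stated before C: G and H.
K reaches C via K → H → C.
L reaches C via L → K → H → C.
No chain forces B (or any of the others) ahead of C.
That's G, H, K, and L — 4 in all.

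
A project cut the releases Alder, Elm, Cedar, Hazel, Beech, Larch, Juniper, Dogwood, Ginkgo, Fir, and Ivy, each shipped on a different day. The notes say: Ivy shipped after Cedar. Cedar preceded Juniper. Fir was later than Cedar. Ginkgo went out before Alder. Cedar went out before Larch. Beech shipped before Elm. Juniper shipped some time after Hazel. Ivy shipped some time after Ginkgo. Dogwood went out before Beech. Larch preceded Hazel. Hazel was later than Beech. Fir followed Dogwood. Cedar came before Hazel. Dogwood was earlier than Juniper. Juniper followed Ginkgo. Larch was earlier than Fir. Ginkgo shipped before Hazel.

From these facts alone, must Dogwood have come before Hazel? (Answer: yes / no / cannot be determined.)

yes

Chain the constraints: Dogwood → Beech → Hazel. Each link is directly stated, so Dogwood comes before Hazel.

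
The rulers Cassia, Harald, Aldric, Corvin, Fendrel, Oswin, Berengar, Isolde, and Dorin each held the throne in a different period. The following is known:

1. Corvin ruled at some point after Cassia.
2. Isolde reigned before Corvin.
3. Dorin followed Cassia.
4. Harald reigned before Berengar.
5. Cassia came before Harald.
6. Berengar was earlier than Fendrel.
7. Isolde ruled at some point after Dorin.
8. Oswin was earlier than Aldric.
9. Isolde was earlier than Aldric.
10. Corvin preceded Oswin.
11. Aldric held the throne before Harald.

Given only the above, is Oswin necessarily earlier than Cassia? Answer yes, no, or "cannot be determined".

no

Tracing the constraints gives Cassia → Corvin → Oswin, so Cassia must come before Oswin.
That means Oswin cannot be before Cassia.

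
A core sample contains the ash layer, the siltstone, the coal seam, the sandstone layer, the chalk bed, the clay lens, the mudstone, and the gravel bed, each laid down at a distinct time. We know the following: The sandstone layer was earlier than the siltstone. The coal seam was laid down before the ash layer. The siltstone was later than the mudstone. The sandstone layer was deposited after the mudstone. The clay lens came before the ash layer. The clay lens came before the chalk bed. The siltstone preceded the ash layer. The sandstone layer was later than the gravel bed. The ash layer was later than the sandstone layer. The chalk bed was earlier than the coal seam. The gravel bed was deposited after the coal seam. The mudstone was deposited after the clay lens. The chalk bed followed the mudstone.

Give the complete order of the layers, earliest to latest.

The constraints fix every adjacent pair, so only one ordering works:
the clay lens → the mudstone → the chalk bed → the coal seam → the gravel bed → the sandstone layer → the siltstone → the ash layer.

the clay lens, the mudstone, the chalk bed, the coal seam, the gravel bed, the sandstone layer, the siltstone, the ash layer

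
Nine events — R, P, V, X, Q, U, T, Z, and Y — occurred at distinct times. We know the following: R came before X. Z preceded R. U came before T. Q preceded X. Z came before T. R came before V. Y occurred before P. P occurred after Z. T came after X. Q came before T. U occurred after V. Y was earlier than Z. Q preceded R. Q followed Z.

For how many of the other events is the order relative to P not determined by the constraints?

6

Forced before P: Y and Z.
That leaves Q, R, T, U, V, and X with no forced order relative to P — 6.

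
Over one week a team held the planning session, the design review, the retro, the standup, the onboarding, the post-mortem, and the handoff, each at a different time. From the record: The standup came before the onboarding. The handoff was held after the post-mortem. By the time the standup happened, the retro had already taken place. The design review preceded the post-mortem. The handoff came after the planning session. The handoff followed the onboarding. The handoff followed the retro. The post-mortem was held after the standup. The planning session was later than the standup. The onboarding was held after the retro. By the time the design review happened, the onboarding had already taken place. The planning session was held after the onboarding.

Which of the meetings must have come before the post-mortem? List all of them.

Directly stated before the post-mortem: the design review and the standup.
The onboarding reaches the post-mortem via the onboarding → the design review → the post-mortem.
The retro reaches the post-mortem via the retro → the standup → the post-mortem.
No chain forces the planning session (or any of the others) ahead of the post-mortem.

the design review, the onboarding, the retro, the standup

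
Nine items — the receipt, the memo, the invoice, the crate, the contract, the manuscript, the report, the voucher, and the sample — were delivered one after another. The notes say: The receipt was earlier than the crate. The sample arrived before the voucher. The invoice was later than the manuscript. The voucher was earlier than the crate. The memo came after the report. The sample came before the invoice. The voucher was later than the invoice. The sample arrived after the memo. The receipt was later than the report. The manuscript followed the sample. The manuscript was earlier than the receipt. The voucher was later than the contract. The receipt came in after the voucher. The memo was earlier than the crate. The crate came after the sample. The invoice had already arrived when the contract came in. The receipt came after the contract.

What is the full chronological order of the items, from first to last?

The constraints fix every adjacent pair, so only one ordering works:
the report → the memo → the sample → the manuscript → the invoice → the contract → the voucher → the receipt → the crate.

the report, the memo, the sample, the manuscript, the invoice, the contract, the voucher, the receipt, the crate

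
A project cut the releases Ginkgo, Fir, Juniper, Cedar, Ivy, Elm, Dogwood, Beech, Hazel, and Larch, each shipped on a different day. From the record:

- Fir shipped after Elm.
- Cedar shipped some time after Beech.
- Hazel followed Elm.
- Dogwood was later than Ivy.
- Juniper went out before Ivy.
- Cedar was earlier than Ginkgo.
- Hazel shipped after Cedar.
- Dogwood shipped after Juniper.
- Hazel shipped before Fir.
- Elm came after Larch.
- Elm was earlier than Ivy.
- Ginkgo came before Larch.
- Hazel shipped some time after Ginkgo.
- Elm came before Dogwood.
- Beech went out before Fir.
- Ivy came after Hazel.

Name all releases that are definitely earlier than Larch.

Beech, Cedar, Ginkgo

Directly stated before Larch: Ginkgo.
Beech reaches Larch via Beech → Cedar → Ginkgo → Larch.
Cedar reaches Larch via Cedar → Ginkgo → Larch.
No chain forces Elm (or any of the others) ahead of Larch.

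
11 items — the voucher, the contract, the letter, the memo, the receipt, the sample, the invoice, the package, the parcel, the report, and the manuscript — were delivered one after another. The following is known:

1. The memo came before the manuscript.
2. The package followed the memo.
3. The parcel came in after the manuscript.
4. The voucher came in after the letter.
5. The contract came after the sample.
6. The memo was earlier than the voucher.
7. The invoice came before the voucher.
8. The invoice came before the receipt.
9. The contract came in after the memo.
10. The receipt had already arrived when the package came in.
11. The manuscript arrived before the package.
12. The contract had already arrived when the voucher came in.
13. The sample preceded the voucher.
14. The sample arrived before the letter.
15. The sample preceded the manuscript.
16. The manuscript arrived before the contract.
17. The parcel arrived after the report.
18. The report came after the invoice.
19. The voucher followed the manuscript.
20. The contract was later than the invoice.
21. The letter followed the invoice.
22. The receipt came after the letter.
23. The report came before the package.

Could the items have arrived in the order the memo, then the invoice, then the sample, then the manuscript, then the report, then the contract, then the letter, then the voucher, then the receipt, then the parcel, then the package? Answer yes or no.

Check each stated constraint against the proposed order — e.g. the memo is ahead of the voucher; the memo is ahead of the package. Every pair is in the required order; nothing is violated.

yes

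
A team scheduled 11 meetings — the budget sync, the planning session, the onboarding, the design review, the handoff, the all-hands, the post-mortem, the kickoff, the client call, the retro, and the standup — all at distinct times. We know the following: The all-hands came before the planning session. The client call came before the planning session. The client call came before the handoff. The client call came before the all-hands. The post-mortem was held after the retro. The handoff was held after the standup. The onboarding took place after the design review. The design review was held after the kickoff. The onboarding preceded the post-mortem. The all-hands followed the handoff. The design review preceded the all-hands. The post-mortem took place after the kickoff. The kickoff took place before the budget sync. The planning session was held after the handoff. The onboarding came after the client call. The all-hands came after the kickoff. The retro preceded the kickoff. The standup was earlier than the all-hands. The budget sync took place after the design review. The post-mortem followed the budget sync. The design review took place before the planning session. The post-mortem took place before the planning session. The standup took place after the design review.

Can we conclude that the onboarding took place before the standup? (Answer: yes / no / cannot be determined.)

No chain of stated constraints runs from the onboarding to the standup, and none runs from the standup to the onboarding either.
So the relative order of the onboarding and the standup is not fixed by the given facts.

cannot be determined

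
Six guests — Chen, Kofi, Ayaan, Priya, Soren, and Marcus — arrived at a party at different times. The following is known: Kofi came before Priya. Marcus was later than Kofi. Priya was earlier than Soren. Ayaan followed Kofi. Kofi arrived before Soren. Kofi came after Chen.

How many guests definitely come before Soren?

3

Directly stated before Soren: Kofi and Priya.
Chen reaches Soren via Chen → Kofi → Soren.
That's Chen, Kofi, and Priya — 3 in all.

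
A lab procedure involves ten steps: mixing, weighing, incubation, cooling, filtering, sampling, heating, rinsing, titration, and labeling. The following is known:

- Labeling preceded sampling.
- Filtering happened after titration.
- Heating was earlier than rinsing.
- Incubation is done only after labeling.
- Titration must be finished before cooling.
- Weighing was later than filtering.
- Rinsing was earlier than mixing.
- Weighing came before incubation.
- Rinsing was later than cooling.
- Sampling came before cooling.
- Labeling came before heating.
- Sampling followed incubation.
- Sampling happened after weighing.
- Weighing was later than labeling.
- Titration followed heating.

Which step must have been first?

Labeling has a chain of constraints placing it before every other step, so labeling must be first.

labeling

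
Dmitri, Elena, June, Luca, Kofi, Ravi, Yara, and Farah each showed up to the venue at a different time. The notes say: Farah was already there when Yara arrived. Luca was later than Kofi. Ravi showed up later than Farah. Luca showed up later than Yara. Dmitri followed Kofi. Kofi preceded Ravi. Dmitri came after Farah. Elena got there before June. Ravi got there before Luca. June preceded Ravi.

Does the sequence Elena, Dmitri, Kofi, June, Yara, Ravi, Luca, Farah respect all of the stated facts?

no

The constraints require Farah before Dmitri, but in the proposed sequence Dmitri appears ahead of Farah. That one violation is enough.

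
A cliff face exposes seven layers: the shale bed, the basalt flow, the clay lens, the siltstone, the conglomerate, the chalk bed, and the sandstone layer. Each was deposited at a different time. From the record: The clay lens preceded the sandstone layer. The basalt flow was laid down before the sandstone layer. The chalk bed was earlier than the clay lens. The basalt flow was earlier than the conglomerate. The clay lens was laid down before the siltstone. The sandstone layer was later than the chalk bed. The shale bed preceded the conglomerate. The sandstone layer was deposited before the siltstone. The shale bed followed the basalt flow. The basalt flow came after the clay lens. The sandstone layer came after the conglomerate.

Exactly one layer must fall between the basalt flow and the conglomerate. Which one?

Tracing the constraints gives the basalt flow → the shale bed → the conglomerate, so the shale bed sits after the basalt flow and before the conglomerate.
No other layer is forced both after the basalt flow and before the conglomerate.

the shale bed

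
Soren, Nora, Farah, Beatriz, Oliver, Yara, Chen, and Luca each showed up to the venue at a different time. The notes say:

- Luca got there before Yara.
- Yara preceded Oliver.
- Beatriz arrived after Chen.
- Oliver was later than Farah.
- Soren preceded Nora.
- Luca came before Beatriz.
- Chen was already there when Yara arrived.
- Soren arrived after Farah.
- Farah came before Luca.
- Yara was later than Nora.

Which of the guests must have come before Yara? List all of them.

Directly stated before Yara: Chen, Luca, and Nora.
Farah reaches Yara via Farah → Luca → Yara.
Soren reaches Yara via Soren → Nora → Yara.

Chen, Farah, Luca, Nora, Soren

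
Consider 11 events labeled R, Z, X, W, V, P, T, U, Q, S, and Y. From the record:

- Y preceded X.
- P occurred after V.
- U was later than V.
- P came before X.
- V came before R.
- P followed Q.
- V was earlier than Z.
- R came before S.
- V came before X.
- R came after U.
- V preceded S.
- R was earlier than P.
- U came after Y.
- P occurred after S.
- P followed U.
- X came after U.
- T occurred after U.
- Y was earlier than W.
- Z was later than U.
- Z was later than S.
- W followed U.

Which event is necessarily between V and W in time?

U

Tracing the constraints gives V → U → W, so U sits after V and before W.
No other event is forced both after V and before W.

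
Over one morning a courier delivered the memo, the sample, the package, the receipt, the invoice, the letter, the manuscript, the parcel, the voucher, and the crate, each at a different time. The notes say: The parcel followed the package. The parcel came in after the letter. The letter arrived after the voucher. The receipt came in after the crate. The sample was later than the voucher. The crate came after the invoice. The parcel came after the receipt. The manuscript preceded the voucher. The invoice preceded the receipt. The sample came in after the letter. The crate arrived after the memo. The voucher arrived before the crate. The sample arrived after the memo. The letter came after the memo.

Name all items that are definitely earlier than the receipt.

the crate, the invoice, the manuscript, the memo, the voucher

Directly stated before the receipt: the crate and the invoice.
The manuscript reaches the receipt via the manuscript → the voucher → the crate → the receipt.
The memo reaches the receipt via the memo → the crate → the receipt.
The voucher reaches the receipt via the voucher → the crate → the receipt.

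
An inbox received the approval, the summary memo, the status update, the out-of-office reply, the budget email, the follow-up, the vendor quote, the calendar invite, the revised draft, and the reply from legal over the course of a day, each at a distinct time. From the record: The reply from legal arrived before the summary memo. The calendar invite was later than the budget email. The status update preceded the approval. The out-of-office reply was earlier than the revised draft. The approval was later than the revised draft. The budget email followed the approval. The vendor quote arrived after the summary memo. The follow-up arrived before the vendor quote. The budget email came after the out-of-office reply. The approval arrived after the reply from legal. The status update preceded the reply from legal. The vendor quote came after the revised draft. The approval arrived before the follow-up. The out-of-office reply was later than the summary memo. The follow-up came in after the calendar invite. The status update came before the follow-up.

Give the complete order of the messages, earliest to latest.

the status update, the reply from legal, the summary memo, the out-of-office reply, the revised draft, the approval, the budget email, the calendar invite, the follow-up, the vendor quote

The constraints fix every adjacent pair, so only one ordering works:
the status update → the reply from legal → the summary memo → the out-of-office reply → the revised draft → the approval → the budget email → the calendar invite → the follow-up → the vendor quote.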